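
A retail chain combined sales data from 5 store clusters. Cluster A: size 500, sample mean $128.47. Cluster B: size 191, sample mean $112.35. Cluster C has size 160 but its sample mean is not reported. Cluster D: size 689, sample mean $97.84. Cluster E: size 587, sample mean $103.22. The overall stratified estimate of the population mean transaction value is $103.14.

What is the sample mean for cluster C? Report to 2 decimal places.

Σ Nₕx̄ₕ = N·μ, so 160·x̄_C = 2127·103.14 − (500·128.47 + 191·112.35 + 689·97.84 + 587·103.22).
= 219378.78 − 213695.75 = 5683.03.
x̄_C = 5683.03 / 160 = 35.5189... → 35.52.

35.52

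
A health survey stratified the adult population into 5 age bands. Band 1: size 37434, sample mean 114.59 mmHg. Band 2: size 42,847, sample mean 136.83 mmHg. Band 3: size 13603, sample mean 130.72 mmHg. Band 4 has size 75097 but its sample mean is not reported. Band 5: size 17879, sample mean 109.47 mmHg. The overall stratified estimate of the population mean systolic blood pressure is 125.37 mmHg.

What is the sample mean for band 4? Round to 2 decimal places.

N = 37434 + 42847 + 13603 + 75097 + 17879 = 186860.
Overall total = μ·N = 125.37·186860 = 23426638.2.
Subtract the known strata: 37434·114.59 + 42847·136.83 + 13603·130.72 + 17879·109.47 = 13887715.36.
Remaining total for band 4: 23426638.2 − 13887715.36 = 9538922.84.
Divide by its size: 9538922.84 / 75097 = 127.0214... → 127.02.

127.02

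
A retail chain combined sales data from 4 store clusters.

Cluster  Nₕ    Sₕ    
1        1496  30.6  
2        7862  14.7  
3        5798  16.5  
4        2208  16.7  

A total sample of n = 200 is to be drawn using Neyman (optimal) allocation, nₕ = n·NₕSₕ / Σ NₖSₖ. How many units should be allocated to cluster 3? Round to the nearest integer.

1: NₕSₕ = 1496·30.6 = 45777.6
2: NₕSₕ = 7862·14.7 = 115571.4
3: NₕSₕ = 5798·16.5 = 95667
4: NₕSₕ = 2208·16.7 = 36873.6
Σ NₕSₕ = 293889.6.
n_3 = 200·95667/293889.6 = 65.104... → 65.

65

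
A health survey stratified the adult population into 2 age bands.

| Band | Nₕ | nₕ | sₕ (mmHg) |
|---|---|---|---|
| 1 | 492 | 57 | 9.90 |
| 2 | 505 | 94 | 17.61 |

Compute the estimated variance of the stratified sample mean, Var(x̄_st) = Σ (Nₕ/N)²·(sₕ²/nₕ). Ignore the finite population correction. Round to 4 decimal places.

1.2651

N = 997. Term for each stratum: Wₕ²sₕ²/nₕ.
Var(x̄_st) = 0.4187313 + 0.8464149 = 1.2651462 → 1.2651.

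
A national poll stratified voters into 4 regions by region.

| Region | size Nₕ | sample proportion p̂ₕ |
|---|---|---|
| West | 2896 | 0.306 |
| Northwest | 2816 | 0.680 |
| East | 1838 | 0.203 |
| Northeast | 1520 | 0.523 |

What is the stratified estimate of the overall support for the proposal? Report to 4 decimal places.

0.4376

N = 2896 + 2816 + 1838 + 1520 = 9070.
Overall proportion = Σ (Nₕ/N)·p̂ₕ.
Σ Nₕp̂ₕ = 886.176 + 1914.88 + 373.114 + 794.96 = 3969.13.
3969.13 / 9070 = 0.437611... → 0.4376.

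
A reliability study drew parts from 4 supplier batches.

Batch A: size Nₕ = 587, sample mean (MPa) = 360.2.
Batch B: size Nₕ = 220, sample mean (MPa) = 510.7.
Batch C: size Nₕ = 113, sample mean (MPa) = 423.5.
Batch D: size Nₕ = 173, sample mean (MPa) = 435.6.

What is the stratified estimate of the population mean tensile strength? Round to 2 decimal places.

408.97

N = 587 + 220 + 113 + 173 = 1093.
The stratified mean weights each stratum mean by its population share Nₕ/N.
Σ Nₕx̄ₕ = 587·360.2 + 220·510.7 + 113·423.5 + 173·435.6 = 211437.4 + 112354 + 47855.5 + 75358.8 = 447005.7.
Divide by N: 447005.7 / 1093 = 408.9714... → 408.97.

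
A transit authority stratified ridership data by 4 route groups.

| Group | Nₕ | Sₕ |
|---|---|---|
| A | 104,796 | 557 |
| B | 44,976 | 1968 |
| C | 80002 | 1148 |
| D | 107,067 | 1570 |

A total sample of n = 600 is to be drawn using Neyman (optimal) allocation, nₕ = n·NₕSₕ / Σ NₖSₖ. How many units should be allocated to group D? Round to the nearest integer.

Σ NₕSₕ = 104796·557 + 44976·1968 + 80002·1148 + 107067·1570 = 406821626.
Share for D: 168095190/406821626 = 0.41319.
n_D = 600 × 0.41319 = 247.915... → 248.

248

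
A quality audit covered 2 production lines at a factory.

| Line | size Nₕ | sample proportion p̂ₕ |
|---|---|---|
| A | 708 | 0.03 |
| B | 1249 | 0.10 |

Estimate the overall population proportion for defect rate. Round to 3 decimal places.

0.075

Wₕ = Nₕ/N with N = 1957: 0.3618, 0.6382.
p̂_st = 0.3618·0.03 + 0.6382·0.10 ≈ 0.07468... → 0.075.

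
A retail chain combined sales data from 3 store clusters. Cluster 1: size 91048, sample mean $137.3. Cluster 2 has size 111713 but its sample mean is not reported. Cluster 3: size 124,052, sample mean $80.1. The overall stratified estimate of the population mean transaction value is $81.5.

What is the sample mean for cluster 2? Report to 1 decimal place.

N = 91048 + 111713 + 124052 = 326813.
Overall total = μ·N = 81.5·326813 = 26635259.5.
Subtract the known strata: 91048·137.3 + 124052·80.1 = 22437455.6.
Remaining total for cluster 2: 26635259.5 − 22437455.6 = 4197803.9.
Divide by its size: 4197803.9 / 111713 = 37.577... → 37.6.

37.6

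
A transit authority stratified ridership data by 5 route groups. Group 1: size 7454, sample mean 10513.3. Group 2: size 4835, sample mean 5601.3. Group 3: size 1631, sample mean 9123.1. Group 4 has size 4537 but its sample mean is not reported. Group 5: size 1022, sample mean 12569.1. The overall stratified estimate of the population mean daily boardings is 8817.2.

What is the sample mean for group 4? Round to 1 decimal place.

Σ Nₕx̄ₕ = N·μ, so 4537·x̄_4 = 19479·8817.2 − (7454·10513.3 + 4835·5601.3 + 1631·9123.1 + 1022·12569.1).
= 171750238.8 − 133173820 = 38576418.8.
x̄_4 = 38576418.8 / 4537 = 8502.627... → 8502.6.

8502.6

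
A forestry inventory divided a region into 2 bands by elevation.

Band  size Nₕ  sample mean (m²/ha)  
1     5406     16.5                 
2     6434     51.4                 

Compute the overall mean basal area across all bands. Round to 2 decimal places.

35.47

N = 11840; weights Wₕ = Nₕ/N = (0.4566, 0.5434).
x̄_st = Σ Wₕ·x̄ₕ = 0.4566·16.5 + 0.5434·51.4 ≈ 35.4651...
→ 35.47.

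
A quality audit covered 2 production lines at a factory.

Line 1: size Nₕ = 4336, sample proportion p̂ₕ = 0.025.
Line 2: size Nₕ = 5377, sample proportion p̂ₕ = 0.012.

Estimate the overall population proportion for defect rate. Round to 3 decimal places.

0.018

N = 4336 + 5377 = 9713.
Overall proportion = Σ (Nₕ/N)·p̂ₕ.
Σ Nₕp̂ₕ = 108.4 + 64.524 = 172.924.
172.924 / 9713 = 0.01780... → 0.018.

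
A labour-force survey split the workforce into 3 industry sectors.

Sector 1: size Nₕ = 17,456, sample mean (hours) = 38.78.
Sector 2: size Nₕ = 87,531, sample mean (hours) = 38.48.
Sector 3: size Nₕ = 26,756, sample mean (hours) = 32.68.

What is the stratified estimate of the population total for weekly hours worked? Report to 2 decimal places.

4919522.64

Population total = Σ Nₕ·x̄ₕ (each stratum's size times its mean).
17456·38.78 + 87531·38.48 + 26756·32.68 = 676943.68 + 3368192.88 + 874386.08 = 4919522.64.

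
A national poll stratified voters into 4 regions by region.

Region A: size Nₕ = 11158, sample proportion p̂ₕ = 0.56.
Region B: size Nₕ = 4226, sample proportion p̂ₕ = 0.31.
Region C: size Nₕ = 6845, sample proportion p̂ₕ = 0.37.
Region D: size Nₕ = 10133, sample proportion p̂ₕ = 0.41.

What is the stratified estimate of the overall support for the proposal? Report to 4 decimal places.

Wₕ = Nₕ/N with N = 32362: 0.3448, 0.1306, 0.2115, 0.3131.
p̂_st = 0.3448·0.56 + 0.1306·0.31 + 0.2115·0.37 + 0.3131·0.41 ≈ 0.440199... → 0.4402.

0.4402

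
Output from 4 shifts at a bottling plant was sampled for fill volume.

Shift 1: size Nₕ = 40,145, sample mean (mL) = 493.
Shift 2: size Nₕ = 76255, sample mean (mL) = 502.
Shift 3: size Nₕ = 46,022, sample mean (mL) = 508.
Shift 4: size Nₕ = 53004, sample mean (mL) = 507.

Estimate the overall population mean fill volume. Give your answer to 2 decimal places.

502.83

x̄_st = (Σ Nₕx̄ₕ) / (Σ Nₕ) = (40145·493 + 76255·502 + 46022·508 + 53004·507) / 215426
= 108323699 / 215426 = 502.8348... → 502.83.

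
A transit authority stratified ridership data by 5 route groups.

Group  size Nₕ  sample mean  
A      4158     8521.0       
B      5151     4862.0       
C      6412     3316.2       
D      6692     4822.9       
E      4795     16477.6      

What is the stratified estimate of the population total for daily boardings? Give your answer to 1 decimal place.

193022893.2

Population total = Σ Nₕ·x̄ₕ (each stratum's size times its mean).
4158·8521.0 + 5151·4862.0 + 6412·3316.2 + 6692·4822.9 + 4795·16477.6 = 35430318 + 25044162 + 21263474.4 + 32274846.8 + 79010092 = 193022893.2.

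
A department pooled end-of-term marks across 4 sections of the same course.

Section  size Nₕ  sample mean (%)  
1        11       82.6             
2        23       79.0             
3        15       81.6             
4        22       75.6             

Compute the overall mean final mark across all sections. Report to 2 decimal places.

79.05

x̄_st = (Σ Nₕx̄ₕ) / (Σ Nₕ) = (11·82.6 + 23·79.0 + 15·81.6 + 22·75.6) / 71
= 5612.8 / 71 = 79.0535... → 79.05.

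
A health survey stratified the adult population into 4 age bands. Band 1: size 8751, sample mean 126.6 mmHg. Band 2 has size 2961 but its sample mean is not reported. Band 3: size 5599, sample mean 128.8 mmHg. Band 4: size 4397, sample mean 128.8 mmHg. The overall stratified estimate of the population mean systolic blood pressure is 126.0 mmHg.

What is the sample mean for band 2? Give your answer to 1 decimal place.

N = 8751 + 2961 + 5599 + 4397 = 21708.
Overall total = μ·N = 126.0·21708 = 2735208.
Subtract the known strata: 8751·126.6 + 5599·128.8 + 4397·128.8 = 2395361.4.
Remaining total for band 2: 2735208 − 2395361.4 = 339846.6.
Divide by its size: 339846.6 / 2961 = 114.774... → 114.8.

114.8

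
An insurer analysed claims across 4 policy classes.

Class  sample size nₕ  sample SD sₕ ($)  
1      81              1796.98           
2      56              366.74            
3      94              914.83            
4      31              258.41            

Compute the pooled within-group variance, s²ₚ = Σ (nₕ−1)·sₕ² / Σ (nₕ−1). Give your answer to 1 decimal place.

1339397.8

1: (81−1)·1796.98² = 80·3229137.1204 = 258330969.632
2: (56−1)·366.74² = 55·134498.2276 = 7397402.518
3: (94−1)·914.83² = 93·836913.9289 = 77832995.3877
4: (31−1)·258.41² = 30·66775.7281 = 2003271.843
Numerator = 345564639.3807; denominator = Σ(nₕ−1) = 258.
s²ₚ = 345564639.3807/258 = 1339397.827... → 1339397.8.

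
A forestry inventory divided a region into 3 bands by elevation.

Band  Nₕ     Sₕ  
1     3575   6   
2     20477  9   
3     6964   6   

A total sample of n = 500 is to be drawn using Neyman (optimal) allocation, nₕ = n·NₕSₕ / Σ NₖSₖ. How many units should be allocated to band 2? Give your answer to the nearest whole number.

1: NₕSₕ = 3575·6 = 21450
2: NₕSₕ = 20477·9 = 184293
3: NₕSₕ = 6964·6 = 41784
Σ NₕSₕ = 247527.
n_2 = 500·184293/247527 = 372.268... → 372.

372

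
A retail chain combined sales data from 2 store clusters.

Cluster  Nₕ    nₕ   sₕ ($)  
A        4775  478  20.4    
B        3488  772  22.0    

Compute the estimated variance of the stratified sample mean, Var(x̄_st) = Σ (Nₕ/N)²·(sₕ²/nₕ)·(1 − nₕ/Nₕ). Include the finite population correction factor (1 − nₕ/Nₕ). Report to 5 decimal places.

0.34862

N = 8263. Term for each stratum: Wₕ²sₕ²/nₕ·(1−nₕ/Nₕ).
Var(x̄_st) = 0.26163489 + 0.08698789 = 0.34862278 → 0.34862.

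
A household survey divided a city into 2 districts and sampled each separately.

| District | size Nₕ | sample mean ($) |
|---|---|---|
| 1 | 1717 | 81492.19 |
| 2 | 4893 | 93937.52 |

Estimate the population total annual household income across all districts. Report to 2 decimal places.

599558375.59

1: 1717·81492.19 = 139922090.23
2: 4893·93937.52 = 459636285.36
τ̂ = Σ Nₕx̄ₕ = 599558375.59.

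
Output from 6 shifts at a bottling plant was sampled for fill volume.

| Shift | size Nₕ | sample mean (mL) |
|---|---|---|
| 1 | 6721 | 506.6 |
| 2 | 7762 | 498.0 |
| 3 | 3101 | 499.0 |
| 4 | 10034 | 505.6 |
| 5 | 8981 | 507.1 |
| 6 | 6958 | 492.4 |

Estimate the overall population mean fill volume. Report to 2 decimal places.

502.13

N = 6721 + 7762 + 3101 + 10034 + 8981 + 6958 = 43557.
Overall mean = Σ (Nₕ/N)·x̄ₕ — weight by population share, not a simple average.
Σ Nₕx̄ₕ = 6721·506.6 + 7762·498.0 + 3101·499.0 + 10034·505.6 + 8981·507.1 + 6958·492.4 = 3404858.6 + 3865476 + 1547399 + 5073190.4 + 4554265.1 + 3426119.2 = 21871308.3.
Divide by N: 21871308.3 / 43557 = 502.1307... → 502.13.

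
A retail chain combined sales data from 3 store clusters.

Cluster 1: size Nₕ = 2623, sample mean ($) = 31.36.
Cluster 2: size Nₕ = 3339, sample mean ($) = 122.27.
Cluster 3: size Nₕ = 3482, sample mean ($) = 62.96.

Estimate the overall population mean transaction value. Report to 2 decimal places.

75.15

N = 9444; weights Wₕ = Nₕ/N = (0.2777, 0.3536, 0.3687).
x̄_st = Σ Wₕ·x̄ₕ = 0.2777·31.36 + 0.3536·122.27 + 0.3687·62.96 ≈ 75.1529...
→ 75.15.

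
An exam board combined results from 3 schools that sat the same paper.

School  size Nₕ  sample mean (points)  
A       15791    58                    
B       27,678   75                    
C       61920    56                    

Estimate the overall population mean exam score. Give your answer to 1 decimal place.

N = 15791 + 27678 + 61920 = 105389.
The stratified mean weights each stratum mean by its population share Nₕ/N.
Σ Nₕx̄ₕ = 15791·58 + 27678·75 + 61920·56 = 915878 + 2075850 + 3467520 = 6459248.
Divide by N: 6459248 / 105389 = 61.290... → 61.3.

61.3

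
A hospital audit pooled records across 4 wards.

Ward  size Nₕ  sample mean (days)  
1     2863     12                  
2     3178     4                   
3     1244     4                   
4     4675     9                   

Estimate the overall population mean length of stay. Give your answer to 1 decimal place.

7.9

N = 11960; weights Wₕ = Nₕ/N = (0.2394, 0.2657, 0.1040, 0.3909).
x̄_st = Σ Wₕ·x̄ₕ = 0.2394·12 + 0.2657·4 + 0.1040·4 + 0.3909·9 ≈ 7.869...
→ 7.9.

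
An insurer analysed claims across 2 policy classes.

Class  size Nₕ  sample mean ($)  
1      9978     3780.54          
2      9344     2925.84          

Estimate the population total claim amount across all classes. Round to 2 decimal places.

65061277.08

Population total = Σ Nₕ·x̄ₕ (each stratum's size times its mean).
9978·3780.54 + 9344·2925.84 = 37722228.12 + 27339048.96 = 65061277.08.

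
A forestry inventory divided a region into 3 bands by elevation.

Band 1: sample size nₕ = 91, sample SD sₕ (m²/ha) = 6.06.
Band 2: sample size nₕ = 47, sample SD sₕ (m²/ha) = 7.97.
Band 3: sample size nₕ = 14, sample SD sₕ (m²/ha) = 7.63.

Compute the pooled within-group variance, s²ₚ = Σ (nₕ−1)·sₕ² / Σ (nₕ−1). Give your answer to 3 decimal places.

1: (91−1)·6.06² = 90·36.7236 = 3305.124
2: (47−1)·7.97² = 46·63.5209 = 2921.9614
3: (14−1)·7.63² = 13·58.2169 = 756.8197
Numerator = 6983.9051; denominator = Σ(nₕ−1) = 149.
s²ₚ = 6983.9051/149 = 46.87185... → 46.872.

46.872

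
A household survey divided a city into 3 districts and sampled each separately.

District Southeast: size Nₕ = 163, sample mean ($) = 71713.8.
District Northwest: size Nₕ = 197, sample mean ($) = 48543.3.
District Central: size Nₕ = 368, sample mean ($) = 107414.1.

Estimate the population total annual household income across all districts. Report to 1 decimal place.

60780768.3

Southeast: 163·71713.8 = 11689349.4
Northwest: 197·48543.3 = 9563030.1
Central: 368·107414.1 = 39528388.8
τ̂ = Σ Nₕx̄ₕ = 60780768.3.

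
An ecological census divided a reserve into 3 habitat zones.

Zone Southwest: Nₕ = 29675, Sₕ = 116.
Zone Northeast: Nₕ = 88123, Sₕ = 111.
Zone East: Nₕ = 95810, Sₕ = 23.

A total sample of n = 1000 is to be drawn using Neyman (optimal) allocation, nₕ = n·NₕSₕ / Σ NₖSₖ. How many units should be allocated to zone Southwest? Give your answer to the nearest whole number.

223

Σ NₕSₕ = 29675·116 + 88123·111 + 95810·23 = 15427583.
Share for Southwest: 3442300/15427583 = 0.22313.
n_Southwest = 1000 × 0.22313 = 223.126... → 223.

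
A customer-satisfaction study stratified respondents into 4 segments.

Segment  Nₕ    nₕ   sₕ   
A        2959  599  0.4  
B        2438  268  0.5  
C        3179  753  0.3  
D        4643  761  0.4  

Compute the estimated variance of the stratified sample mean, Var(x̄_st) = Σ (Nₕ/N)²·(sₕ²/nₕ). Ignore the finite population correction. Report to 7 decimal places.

0.0000780

N = 13219. Term for each stratum: Wₕ²sₕ²/nₕ.
Var(x̄_st) = 0.0000133840 + 0.0000317304 + 0.0000069124 + 0.0000259379 = 0.0000779648 → 0.0000780.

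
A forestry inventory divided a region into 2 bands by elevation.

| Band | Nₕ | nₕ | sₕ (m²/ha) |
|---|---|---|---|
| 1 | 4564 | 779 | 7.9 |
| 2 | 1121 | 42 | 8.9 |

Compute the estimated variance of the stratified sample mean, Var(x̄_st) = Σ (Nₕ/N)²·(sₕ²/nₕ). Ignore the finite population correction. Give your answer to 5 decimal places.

0.12497

N = 5685. Term for each stratum: Wₕ²sₕ²/nₕ.
Var(x̄_st) = 0.05163534 + 0.07332989 = 0.12496523 → 0.12497.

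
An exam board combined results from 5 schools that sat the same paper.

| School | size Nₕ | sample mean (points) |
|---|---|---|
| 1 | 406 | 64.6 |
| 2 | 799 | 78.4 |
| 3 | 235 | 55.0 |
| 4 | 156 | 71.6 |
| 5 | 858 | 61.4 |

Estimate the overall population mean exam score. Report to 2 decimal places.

N = 2454; weights Wₕ = Nₕ/N = (0.1654, 0.3256, 0.0958, 0.0636, 0.3496).
x̄_st = Σ Wₕ·x̄ₕ = 0.1654·64.6 + 0.3256·78.4 + 0.0958·55.0 + 0.0636·71.6 + 0.3496·61.4 ≈ 67.5
→ 67.50.

67.50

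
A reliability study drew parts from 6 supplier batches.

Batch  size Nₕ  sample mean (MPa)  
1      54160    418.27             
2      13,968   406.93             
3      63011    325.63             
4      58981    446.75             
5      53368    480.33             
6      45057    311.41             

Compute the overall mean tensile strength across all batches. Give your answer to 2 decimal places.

x̄_st = (Σ Nₕx̄ₕ) / (Σ Nₕ) = (54160·418.27 + 13968·406.93 + 63011·325.63 + 58981·446.75 + 53368·480.33 + 45057·311.41) / 288545
= 114870986.93 / 288545 = 398.1042... → 398.10.

398.10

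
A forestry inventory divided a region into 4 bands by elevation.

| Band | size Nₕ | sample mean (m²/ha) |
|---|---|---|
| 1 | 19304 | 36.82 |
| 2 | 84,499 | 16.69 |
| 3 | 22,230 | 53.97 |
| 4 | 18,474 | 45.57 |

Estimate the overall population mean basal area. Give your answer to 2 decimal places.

28.81

N = 19304 + 84499 + 22230 + 18474 = 144507.
Overall mean = Σ (Nₕ/N)·x̄ₕ — weight by population share, not a simple average.
Σ Nₕx̄ₕ = 19304·36.82 + 84499·16.69 + 22230·53.97 + 18474·45.57 = 710773.28 + 1410288.31 + 1199753.1 + 841860.18 = 4162674.87.
Divide by N: 4162674.87 / 144507 = 28.8060... → 28.81.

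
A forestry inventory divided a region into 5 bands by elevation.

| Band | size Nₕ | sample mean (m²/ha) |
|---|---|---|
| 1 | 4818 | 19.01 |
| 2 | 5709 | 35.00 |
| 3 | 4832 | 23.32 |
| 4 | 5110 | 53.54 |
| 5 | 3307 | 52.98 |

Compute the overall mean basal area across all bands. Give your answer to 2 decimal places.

N = 23776; weights Wₕ = Nₕ/N = (0.2026, 0.2401, 0.2032, 0.2149, 0.1391).
x̄_st = Σ Wₕ·x̄ₕ = 0.2026·19.01 + 0.2401·35.00 + 0.2032·23.32 + 0.2149·53.54 + 0.1391·52.98 ≈ 35.8715...
→ 35.87.

35.87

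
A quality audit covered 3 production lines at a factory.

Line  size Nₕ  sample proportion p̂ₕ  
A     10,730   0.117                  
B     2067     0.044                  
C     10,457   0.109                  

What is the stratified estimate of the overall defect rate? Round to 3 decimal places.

Wₕ = Nₕ/N with N = 23254: 0.4614, 0.0889, 0.4497.
p̂_st = 0.4614·0.117 + 0.0889·0.044 + 0.4497·0.109 ≈ 0.10691... → 0.107.

0.107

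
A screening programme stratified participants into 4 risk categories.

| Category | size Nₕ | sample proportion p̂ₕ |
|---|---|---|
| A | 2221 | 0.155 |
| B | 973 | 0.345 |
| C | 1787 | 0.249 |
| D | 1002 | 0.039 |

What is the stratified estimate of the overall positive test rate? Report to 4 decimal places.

N = 2221 + 973 + 1787 + 1002 = 5983.
Overall proportion = Σ (Nₕ/N)·p̂ₕ.
Σ Nₕp̂ₕ = 344.255 + 335.685 + 444.963 + 39.078 = 1163.981.
1163.981 / 5983 = 0.194548... → 0.1945.

0.1945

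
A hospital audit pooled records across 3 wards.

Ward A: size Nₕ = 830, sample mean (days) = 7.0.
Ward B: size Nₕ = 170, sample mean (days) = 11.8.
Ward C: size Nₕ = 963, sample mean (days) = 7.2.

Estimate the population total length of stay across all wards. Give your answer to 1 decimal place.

14749.6

A: 830·7.0 = 5810
B: 170·11.8 = 2006
C: 963·7.2 = 6933.6
τ̂ = Σ Nₕx̄ₕ = 14749.6.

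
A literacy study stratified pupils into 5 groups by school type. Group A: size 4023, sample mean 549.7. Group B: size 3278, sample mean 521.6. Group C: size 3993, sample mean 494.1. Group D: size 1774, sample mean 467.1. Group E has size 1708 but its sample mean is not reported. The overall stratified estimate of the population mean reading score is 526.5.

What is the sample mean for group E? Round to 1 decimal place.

Σ Nₕx̄ₕ = N·μ, so 1708·x̄_E = 14776·526.5 − (4023·549.7 + 3278·521.6 + 3993·494.1 + 1774·467.1).
= 7779564 − 6722824.6 = 1056739.4.
x̄_E = 1056739.4 / 1708 = 618.700... → 618.7.

618.7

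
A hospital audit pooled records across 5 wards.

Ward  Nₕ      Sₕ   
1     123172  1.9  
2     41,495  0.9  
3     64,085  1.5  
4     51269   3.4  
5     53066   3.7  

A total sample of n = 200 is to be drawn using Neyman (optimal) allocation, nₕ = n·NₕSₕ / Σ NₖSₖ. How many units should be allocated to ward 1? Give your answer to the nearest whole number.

1: NₕSₕ = 123172·1.9 = 234026.8
2: NₕSₕ = 41495·0.9 = 37345.5
3: NₕSₕ = 64085·1.5 = 96127.5
4: NₕSₕ = 51269·3.4 = 174314.6
5: NₕSₕ = 53066·3.7 = 196344.2
Σ NₕSₕ = 738158.6.
n_1 = 200·234026.8/738158.6 = 63.408... → 63.

63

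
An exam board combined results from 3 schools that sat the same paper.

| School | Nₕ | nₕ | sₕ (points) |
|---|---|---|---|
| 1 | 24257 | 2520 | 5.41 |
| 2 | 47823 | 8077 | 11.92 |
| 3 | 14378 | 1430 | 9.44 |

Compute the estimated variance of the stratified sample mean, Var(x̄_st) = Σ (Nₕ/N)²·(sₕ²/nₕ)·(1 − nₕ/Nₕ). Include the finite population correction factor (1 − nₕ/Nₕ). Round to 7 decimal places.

N = 86458; Wₕ = Nₕ/N.
school 1: (24257/86458)²·5.41²/2520·(1 − 2520/24257) = 0.0008192573
school 2: (47823/86458)²·11.92²/8077·(1 − 8077/47823) = 0.0044732411
school 3: (14378/86458)²·9.44²/1430·(1 − 1430/14378) = 0.0015520251
Sum = 0.0068445235 → 0.0068445.

0.0068445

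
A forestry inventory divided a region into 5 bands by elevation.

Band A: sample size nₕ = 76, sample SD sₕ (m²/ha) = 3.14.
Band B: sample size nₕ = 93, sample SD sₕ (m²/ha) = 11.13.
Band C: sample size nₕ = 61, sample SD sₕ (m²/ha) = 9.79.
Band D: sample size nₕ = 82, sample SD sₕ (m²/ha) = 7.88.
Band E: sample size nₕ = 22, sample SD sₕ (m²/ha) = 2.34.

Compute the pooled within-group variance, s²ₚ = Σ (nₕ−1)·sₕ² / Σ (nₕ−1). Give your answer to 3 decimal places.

Degrees of freedom: 75 + 92 + 60 + 81 + 21 = 329.
Σ(nₕ−1)sₕ² = 75·9.8596 + 92·123.8769 + 60·95.8441 + 81·62.0944 + 21·5.4756 = 23031.4248.
s²ₚ = 23031.4248 / 329 = 70.00433... → 70.004.

70.004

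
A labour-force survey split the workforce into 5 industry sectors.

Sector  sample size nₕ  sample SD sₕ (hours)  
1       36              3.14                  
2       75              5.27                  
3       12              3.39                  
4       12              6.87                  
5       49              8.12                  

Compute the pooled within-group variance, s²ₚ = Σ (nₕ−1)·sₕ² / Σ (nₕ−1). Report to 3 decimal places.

34.697

Degrees of freedom: 35 + 74 + 11 + 11 + 48 = 179.
Σ(nₕ−1)sₕ² = 35·9.8596 + 74·27.7729 + 11·11.4921 + 11·47.1969 + 48·65.9344 = 6210.7108.
s²ₚ = 6210.7108 / 179 = 34.69671... → 34.697.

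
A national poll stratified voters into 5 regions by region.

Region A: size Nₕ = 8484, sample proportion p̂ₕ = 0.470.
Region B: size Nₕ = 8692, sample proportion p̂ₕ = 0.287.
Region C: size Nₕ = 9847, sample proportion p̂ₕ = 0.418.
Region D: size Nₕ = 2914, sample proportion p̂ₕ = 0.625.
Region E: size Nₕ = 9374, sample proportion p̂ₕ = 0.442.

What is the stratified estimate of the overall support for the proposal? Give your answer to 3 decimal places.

N = 8484 + 8692 + 9847 + 2914 + 9374 = 39311.
Overall proportion = Σ (Nₕ/N)·p̂ₕ.
Σ Nₕp̂ₕ = 3987.48 + 2494.604 + 4116.046 + 1821.25 + 4143.308 = 16562.688.
16562.688 / 39311 = 0.42132... → 0.421.

0.421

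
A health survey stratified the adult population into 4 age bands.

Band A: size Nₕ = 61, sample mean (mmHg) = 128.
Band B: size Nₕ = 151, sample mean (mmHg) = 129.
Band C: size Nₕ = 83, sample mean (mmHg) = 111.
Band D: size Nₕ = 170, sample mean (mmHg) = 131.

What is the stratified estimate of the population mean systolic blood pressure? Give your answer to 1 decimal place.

126.4

x̄_st = (Σ Nₕx̄ₕ) / (Σ Nₕ) = (61·128 + 151·129 + 83·111 + 170·131) / 465
= 58770 / 465 = 126.387... → 126.4.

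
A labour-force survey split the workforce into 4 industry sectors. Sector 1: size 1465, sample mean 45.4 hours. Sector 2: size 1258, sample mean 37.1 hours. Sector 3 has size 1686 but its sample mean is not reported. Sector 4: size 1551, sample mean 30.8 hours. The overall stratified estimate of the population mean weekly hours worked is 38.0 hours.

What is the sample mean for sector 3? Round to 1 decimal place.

38.9

N = 1465 + 1258 + 1686 + 1551 = 5960.
Overall total = μ·N = 38.0·5960 = 226480.
Subtract the known strata: 1465·45.4 + 1258·37.1 + 1551·30.8 = 160953.6.
Remaining total for sector 3: 226480 − 160953.6 = 65526.4.
Divide by its size: 65526.4 / 1686 = 38.865... → 38.9.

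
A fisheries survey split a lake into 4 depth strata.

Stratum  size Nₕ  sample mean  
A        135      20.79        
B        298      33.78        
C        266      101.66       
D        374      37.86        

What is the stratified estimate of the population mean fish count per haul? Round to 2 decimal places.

50.40

N = 1073; weights Wₕ = Nₕ/N = (0.1258, 0.2777, 0.2479, 0.3486).
x̄_st = Σ Wₕ·x̄ₕ = 0.1258·20.79 + 0.2777·33.78 + 0.2479·101.66 + 0.3486·37.86 ≈ 50.3954...
→ 50.40.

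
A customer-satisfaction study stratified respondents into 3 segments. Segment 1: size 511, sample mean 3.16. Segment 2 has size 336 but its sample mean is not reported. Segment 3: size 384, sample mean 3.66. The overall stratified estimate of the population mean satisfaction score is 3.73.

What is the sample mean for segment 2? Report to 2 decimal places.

Σ Nₕx̄ₕ = N·μ, so 336·x̄_2 = 1231·3.73 − (511·3.16 + 384·3.66).
= 4591.63 − 3020.2 = 1571.43.
x̄_2 = 1571.43 / 336 = 4.6769... → 4.68.

4.68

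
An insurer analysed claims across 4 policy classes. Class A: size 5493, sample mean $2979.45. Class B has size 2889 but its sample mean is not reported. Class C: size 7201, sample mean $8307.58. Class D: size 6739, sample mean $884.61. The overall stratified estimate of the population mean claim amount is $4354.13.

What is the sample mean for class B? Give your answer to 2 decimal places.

5206.82

Σ Nₕx̄ₕ = N·μ, so 2889·x̄_B = 22322·4354.13 − (5493·2979.45 + 7201·8307.58 + 6739·884.61).
= 97192889.86 − 82150389.22 = 15042500.64.
x̄_B = 15042500.64 / 2889 = 5206.8192... → 5206.82.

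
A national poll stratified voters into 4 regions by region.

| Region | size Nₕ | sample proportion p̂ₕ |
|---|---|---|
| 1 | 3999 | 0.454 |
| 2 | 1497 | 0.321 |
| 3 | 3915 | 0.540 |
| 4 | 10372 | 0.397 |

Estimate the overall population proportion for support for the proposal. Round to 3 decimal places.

0.431

Wₕ = Nₕ/N with N = 19783: 0.2021, 0.0757, 0.1979, 0.5243.
p̂_st = 0.2021·0.454 + 0.0757·0.321 + 0.1979·0.540 + 0.5243·0.397 ≈ 0.43107... → 0.431.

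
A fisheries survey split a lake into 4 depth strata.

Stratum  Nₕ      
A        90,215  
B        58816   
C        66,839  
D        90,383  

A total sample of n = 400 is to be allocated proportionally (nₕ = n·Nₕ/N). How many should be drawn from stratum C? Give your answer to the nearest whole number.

Share of stratum C = 66839/306253 = 0.21825.
Allocate 400 × 0.21825 = 87.299... → 87.

87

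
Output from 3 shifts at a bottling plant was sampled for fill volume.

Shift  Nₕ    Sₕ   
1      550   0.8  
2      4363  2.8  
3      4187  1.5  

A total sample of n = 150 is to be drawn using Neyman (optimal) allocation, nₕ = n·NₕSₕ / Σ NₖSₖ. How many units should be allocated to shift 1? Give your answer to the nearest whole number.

1: NₕSₕ = 550·0.8 = 440
2: NₕSₕ = 4363·2.8 = 12216.4
3: NₕSₕ = 4187·1.5 = 6280.5
Σ NₕSₕ = 18936.9.
n_1 = 150·440/18936.9 = 3.485... → 3.

3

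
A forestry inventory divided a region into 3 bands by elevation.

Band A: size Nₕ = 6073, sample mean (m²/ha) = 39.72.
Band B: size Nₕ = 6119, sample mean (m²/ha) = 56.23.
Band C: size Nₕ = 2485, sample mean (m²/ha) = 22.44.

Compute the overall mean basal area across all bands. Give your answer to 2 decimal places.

43.68

x̄_st = (Σ Nₕx̄ₕ) / (Σ Nₕ) = (6073·39.72 + 6119·56.23 + 2485·22.44) / 14677
= 641054.33 / 14677 = 43.6775... → 43.68.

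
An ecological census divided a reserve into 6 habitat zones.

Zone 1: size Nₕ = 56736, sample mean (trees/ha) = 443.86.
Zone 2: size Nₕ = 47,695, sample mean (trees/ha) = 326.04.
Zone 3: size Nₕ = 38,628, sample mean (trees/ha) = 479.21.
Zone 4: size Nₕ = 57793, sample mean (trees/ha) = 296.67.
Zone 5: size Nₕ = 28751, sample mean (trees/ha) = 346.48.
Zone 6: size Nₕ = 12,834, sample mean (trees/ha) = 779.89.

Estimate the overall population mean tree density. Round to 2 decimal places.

N = 56736 + 47695 + 38628 + 57793 + 28751 + 12834 = 242437.
The stratified mean weights each stratum mean by its population share Nₕ/N.
Σ Nₕx̄ₕ = 56736·443.86 + 47695·326.04 + 38628·479.21 + 57793·296.67 + 28751·346.48 + 12834·779.89 = 25182840.96 + 15550477.8 + 18510923.88 + 17145449.31 + 9961646.48 + 10009108.26 = 96360446.69.
Divide by N: 96360446.69 / 242437 = 397.4659... → 397.47.

397.47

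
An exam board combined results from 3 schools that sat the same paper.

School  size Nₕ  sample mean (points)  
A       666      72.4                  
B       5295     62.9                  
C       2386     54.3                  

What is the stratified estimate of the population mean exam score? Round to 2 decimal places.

x̄_st = (Σ Nₕx̄ₕ) / (Σ Nₕ) = (666·72.4 + 5295·62.9 + 2386·54.3) / 8347
= 510833.7 / 8347 = 61.1997... → 61.20.

61.20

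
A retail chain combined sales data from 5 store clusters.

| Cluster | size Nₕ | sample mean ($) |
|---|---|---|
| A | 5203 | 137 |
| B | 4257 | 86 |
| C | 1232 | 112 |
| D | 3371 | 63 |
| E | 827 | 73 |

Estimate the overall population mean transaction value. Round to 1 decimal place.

100.0

N = 5203 + 4257 + 1232 + 3371 + 827 = 14890.
The stratified mean weights each stratum mean by its population share Nₕ/N.
Σ Nₕx̄ₕ = 5203·137 + 4257·86 + 1232·112 + 3371·63 + 827·73 = 712811 + 366102 + 137984 + 212373 + 60371 = 1489641.
Divide by N: 1489641 / 14890 = 100.043... → 100.0.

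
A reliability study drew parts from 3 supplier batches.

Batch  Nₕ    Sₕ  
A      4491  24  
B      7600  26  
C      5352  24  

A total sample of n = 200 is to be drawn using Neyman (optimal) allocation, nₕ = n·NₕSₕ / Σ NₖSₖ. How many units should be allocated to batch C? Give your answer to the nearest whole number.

59

Σ NₕSₕ = 4491·24 + 7600·26 + 5352·24 = 433832.
Share for C: 128448/433832 = 0.29608.
n_C = 200 × 0.29608 = 59.216... → 59.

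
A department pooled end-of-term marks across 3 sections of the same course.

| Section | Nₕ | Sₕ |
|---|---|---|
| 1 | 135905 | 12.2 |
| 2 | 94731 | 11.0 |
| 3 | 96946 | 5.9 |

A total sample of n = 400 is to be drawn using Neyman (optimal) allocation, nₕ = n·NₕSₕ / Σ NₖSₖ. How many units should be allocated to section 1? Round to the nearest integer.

203

1: NₕSₕ = 135905·12.2 = 1658041
2: NₕSₕ = 94731·11.0 = 1042041
3: NₕSₕ = 96946·5.9 = 571981.4
Σ NₕSₕ = 3272063.4.
n_1 = 400·1658041/3272063.4 = 202.691... → 203.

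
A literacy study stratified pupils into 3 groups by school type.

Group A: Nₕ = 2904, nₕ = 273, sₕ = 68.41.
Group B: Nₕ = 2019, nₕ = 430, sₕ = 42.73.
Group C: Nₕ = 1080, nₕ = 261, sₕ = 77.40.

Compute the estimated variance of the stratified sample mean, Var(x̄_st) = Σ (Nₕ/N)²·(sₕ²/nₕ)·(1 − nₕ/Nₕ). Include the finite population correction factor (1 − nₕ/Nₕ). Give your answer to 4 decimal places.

4.5760

N = 6003. Term for each stratum: Wₕ²sₕ²/nₕ·(1−nₕ/Nₕ).
Var(x̄_st) = 3.6346057 + 0.3780253 + 0.5633942 = 4.5760252 → 4.5760.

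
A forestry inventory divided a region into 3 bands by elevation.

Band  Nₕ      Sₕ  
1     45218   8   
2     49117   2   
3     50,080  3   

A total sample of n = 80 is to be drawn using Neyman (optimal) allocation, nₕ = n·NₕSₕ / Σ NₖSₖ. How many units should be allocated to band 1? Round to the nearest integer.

1: NₕSₕ = 45218·8 = 361744
2: NₕSₕ = 49117·2 = 98234
3: NₕSₕ = 50080·3 = 150240
Σ NₕSₕ = 610218.
n_1 = 80·361744/610218 = 47.425... → 47.

47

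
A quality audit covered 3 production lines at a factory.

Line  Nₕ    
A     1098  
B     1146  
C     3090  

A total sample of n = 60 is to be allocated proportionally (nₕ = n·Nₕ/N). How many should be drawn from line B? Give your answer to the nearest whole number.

N = 1098 + 1146 + 3090 = 5334.
n_B = 60·1146/5334 = 12.891... → 13.

13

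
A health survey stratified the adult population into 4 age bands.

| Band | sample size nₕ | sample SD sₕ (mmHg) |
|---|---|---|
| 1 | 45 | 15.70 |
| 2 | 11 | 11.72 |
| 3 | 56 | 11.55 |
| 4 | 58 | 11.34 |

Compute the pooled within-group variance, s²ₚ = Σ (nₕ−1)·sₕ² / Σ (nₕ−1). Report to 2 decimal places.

161.97

1: (45−1)·15.70² = 44·246.49 = 10845.56
2: (11−1)·11.72² = 10·137.3584 = 1373.584
3: (56−1)·11.55² = 55·133.4025 = 7337.1375
4: (58−1)·11.34² = 57·128.5956 = 7329.9492
Numerator = 26886.2307; denominator = Σ(nₕ−1) = 166.
s²ₚ = 26886.2307/166 = 161.9652... → 161.97.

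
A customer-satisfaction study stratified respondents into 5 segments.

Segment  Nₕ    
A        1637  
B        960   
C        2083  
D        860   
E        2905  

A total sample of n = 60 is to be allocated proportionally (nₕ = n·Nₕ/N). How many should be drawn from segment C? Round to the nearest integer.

N = 1637 + 960 + 2083 + 860 + 2905 = 8445.
n_C = 60·2083/8445 = 14.799... → 15.

15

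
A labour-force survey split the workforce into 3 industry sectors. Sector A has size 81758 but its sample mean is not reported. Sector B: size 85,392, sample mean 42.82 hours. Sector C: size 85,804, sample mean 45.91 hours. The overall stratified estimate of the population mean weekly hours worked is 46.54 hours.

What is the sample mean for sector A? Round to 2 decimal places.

Σ Nₕx̄ₕ = N·μ, so 81758·x̄_A = 252954·46.54 − (85392·42.82 + 85804·45.91).
= 11772479.16 − 7595747.08 = 4176732.08.
x̄_A = 4176732.08 / 81758 = 51.0865... → 51.09.

51.09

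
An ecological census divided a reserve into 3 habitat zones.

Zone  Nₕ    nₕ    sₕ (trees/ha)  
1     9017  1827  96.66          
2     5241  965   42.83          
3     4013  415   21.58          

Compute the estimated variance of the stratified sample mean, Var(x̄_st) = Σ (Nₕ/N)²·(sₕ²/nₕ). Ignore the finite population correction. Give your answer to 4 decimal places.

1.4561

N = 18271; Wₕ = Nₕ/N.
zone 1: (9017/18271)²·96.66²/1827 = 1.2455310
zone 2: (5241/18271)²·42.83²/965 = 0.1564129
zone 3: (4013/18271)²·21.58²/415 = 0.0541338
Sum = 1.4560777 → 1.4561.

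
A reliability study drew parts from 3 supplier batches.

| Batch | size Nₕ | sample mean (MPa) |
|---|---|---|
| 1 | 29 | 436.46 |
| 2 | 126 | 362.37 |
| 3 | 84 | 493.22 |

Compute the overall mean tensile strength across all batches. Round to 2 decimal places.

417.35

N = 29 + 126 + 84 = 239.
The stratified mean weights each stratum mean by its population share Nₕ/N.
Σ Nₕx̄ₕ = 29·436.46 + 126·362.37 + 84·493.22 = 12657.34 + 45658.62 + 41430.48 = 99746.44.
Divide by N: 99746.44 / 239 = 417.3491... → 417.35.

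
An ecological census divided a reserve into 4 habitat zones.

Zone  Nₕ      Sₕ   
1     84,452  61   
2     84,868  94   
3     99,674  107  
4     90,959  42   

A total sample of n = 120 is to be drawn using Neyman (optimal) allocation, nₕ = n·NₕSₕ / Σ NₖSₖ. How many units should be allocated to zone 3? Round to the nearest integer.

1: NₕSₕ = 84452·61 = 5151572
2: NₕSₕ = 84868·94 = 7977592
3: NₕSₕ = 99674·107 = 10665118
4: NₕSₕ = 90959·42 = 3820278
Σ NₕSₕ = 27614560.
n_3 = 120·10665118/27614560 = 46.346... → 46.

46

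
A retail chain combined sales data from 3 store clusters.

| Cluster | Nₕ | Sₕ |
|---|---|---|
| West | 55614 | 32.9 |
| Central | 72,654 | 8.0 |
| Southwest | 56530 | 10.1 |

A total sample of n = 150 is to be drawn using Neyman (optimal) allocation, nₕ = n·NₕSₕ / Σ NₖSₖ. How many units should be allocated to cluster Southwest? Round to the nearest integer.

29

West: NₕSₕ = 55614·32.9 = 1829700.6
Central: NₕSₕ = 72654·8.0 = 581232
Southwest: NₕSₕ = 56530·10.1 = 570953
Σ NₕSₕ = 2981885.6.
n_Southwest = 150·570953/2981885.6 = 28.721... → 29.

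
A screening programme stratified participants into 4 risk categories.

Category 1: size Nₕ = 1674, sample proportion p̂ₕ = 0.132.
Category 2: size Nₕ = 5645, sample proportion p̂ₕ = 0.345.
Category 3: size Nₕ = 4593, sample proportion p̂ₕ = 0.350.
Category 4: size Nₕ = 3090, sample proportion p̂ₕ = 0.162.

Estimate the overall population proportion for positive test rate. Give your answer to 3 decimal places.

0.285

Wₕ = Nₕ/N with N = 15002: 0.1116, 0.3763, 0.3062, 0.2060.
p̂_st = 0.1116·0.132 + 0.3763·0.345 + 0.3062·0.350 + 0.2060·0.162 ≈ 0.28507... → 0.285.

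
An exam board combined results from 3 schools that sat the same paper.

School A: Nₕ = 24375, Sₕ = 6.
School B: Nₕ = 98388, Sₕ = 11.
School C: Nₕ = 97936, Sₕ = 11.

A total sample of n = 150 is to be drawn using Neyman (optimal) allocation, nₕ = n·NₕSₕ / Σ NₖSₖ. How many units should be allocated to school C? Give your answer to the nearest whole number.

A: NₕSₕ = 24375·6 = 146250
B: NₕSₕ = 98388·11 = 1082268
C: NₕSₕ = 97936·11 = 1077296
Σ NₕSₕ = 2305814.
n_C = 150·1077296/2305814 = 70.081... → 70.

70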